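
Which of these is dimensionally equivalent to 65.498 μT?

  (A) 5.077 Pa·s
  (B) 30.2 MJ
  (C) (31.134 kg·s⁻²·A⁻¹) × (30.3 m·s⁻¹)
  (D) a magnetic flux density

Reference: T = Wb·m⁻² = kg·s⁻²·A⁻¹.
Each option:
  (A) Pa·s = N·m⁻²·s = kg·m⁻¹·s⁻¹
  (B) J = N·m = kg·m²·s⁻²
  (C) [kg·s⁻²·A⁻¹] · [m·s⁻¹] = kg·m·s⁻³·A⁻¹
  (D) [magnetic flux density] = kg·s⁻²·A⁻¹  ← same
Only (D) matches kg·s⁻²·A⁻¹.

(D)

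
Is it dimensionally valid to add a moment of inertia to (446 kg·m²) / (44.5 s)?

In SI base units:
  a moment of inertia:  [moment of inertia] = kg·m²
  (446 kg·m²) / (44.5 s):  [kg·m²] / [s] = kg·m²·s⁻¹
kg·m² ≠ kg·m²·s⁻¹, so they cannot be added.

No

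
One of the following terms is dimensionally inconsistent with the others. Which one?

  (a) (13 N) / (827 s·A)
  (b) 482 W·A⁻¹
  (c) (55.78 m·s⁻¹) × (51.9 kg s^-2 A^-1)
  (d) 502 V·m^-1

Work out the base dimensions of each:
  (a) [kg·m·s⁻²] / [s·A] = kg·m·s⁻³·A⁻¹
  (b) W·A⁻¹ = J·s⁻¹·A⁻¹ = kg·m²·s⁻³·A⁻¹
  (c) [m·s⁻¹] · [kg·s⁻²·A⁻¹] = kg·m·s⁻³·A⁻¹
  (d) V·m⁻¹ = J·C⁻¹·m⁻¹ = kg·m·s⁻³·A⁻¹
All reduce to kg·m·s⁻³·A⁻¹ except (b), which is kg·m²·s⁻³·A⁻¹.

(b)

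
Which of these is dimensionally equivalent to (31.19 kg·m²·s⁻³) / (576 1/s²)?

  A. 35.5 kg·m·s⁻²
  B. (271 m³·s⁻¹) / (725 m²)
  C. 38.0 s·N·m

Reference: [kg·m²·s⁻³] / [s⁻²] = kg·m²·s⁻¹.
Each option:
  A. kg·m·s⁻²
  B. [m³·s⁻¹] / [m²] = m·s⁻¹
  C. N·m·s = kg·m·s⁻²·m·s = kg·m²·s⁻¹  ← same
Only C. matches kg·m²·s⁻¹.

C.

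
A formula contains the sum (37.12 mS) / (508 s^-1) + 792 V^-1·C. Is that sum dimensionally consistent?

Yes

Dimensions:
  (37.12 mS) / (508 s^-1):  [kg⁻¹·m⁻²·s³·A²] / [s⁻¹] = kg⁻¹·m⁻²·s⁴·A²
  792 V^-1·C:  C·V⁻¹ = s·A·(J·C⁻¹)⁻¹ = kg⁻¹·m⁻²·s⁴·A²
Both are kg⁻¹·m⁻²·s⁴·A², so they have the same dimensions and can be added.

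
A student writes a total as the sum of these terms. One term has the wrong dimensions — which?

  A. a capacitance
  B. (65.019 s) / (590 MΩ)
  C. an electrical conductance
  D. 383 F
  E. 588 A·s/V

Dimensions:
  A. [capacitance] = kg⁻¹·m⁻²·s⁴·A²
  B. [s] / [kg·m²·s⁻³·A⁻²] = kg⁻¹·m⁻²·s⁴·A²
  C. [electrical conductance] = kg⁻¹·m⁻²·s³·A²
  D. F = C·V⁻¹ = kg⁻¹·m⁻²·s⁴·A²
  E. A·s·V⁻¹ = A·s·(J·C⁻¹)⁻¹ = kg⁻¹·m⁻²·s⁴·A²
All reduce to kg⁻¹·m⁻²·s⁴·A² except C., which is kg⁻¹·m⁻²·s³·A².

C.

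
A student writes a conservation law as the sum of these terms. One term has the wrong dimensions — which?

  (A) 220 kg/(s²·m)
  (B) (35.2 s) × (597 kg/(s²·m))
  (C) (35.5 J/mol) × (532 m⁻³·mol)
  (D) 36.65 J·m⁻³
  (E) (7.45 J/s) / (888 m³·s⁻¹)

(B)

Reduce each to base SI dimensions:
  (A) kg·m⁻¹·s⁻²
  (B) [s] · [kg·m⁻¹·s⁻²] = kg·m⁻¹·s⁻¹
  (C) [kg·m²·s⁻²·mol⁻¹] · [m⁻³·mol] = kg·m⁻¹·s⁻²
  (D) J·m⁻³ = N·m·m⁻³ = kg·m⁻¹·s⁻²
  (E) [kg·m²·s⁻³] / [m³·s⁻¹] = kg·m⁻¹·s⁻²
All reduce to kg·m⁻¹·s⁻² except (B), which is kg·m⁻¹·s⁻¹.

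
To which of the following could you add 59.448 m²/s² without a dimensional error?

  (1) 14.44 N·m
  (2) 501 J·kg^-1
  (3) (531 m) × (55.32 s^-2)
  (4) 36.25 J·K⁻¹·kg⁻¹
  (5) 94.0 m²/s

(2)

Reference: m²·s⁻².
Each option:
  (1) N·m = kg·m·s⁻²·m = kg·m²·s⁻²
  (2) J·kg⁻¹ = N·m·kg⁻¹ = m²·s⁻²  ← same
  (3) [m] · [s⁻²] = m·s⁻²
  (4) J·kg⁻¹·K⁻¹ = N·m·kg⁻¹·K⁻¹ = m²·s⁻²·K⁻¹
  (5) m²·s⁻¹
Only (2) matches m²·s⁻².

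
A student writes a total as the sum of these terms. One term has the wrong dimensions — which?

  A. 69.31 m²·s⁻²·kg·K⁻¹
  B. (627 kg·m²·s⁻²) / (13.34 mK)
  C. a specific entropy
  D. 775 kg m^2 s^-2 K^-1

Reduce each to base SI dimensions:
  A. kg·m²·s⁻²·K⁻¹
  B. [kg·m²·s⁻²] / [K] = kg·m²·s⁻²·K⁻¹
  C. [specific entropy] = m²·s⁻²·K⁻¹
  D. kg·m²·s⁻²·K⁻¹
All reduce to kg·m²·s⁻²·K⁻¹ except C., which is m²·s⁻²·K⁻¹.

C.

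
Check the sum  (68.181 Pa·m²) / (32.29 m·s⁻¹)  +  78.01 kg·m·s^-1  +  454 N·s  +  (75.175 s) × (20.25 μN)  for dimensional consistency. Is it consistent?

Work out the base dimensions of each:
  (68.181 Pa·m²) / (32.29 m·s⁻¹):  [kg·m·s⁻²] / [m·s⁻¹] = kg·s⁻¹
  78.01 kg·m·s^-1:  kg·m·s⁻¹
  454 N·s:  N·s = kg·m·s⁻²·s = kg·m·s⁻¹
  (75.175 s) × (20.25 μN):  [s] · [kg·m·s⁻²] = kg·m·s⁻¹
The terms do not share a single dimension (kg·m·s⁻¹ vs kg·s⁻¹).

No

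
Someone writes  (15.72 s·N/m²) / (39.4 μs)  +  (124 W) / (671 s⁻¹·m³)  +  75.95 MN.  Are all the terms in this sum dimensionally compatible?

No

Dimensions:
  (15.72 s·N/m²) / (39.4 μs):  [kg·m⁻¹·s⁻¹] / [s] = kg·m⁻¹·s⁻²
  (124 W) / (671 s⁻¹·m³):  [kg·m²·s⁻³] / [m³·s⁻¹] = kg·m⁻¹·s⁻²
  75.95 MN:  N = kg·m·s⁻²
The terms do not share a single dimension (kg·m·s⁻² vs kg·m⁻¹·s⁻²).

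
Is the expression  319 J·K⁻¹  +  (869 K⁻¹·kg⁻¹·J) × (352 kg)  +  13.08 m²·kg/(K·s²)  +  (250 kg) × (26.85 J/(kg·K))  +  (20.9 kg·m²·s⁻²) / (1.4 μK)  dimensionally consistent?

Dimensions:
  319 J·K⁻¹:  J·K⁻¹ = N·m·K⁻¹ = kg·m²·s⁻²·K⁻¹
  (869 K⁻¹·kg⁻¹·J) × (352 kg):  [m²·s⁻²·K⁻¹] · [kg] = kg·m²·s⁻²·K⁻¹
  13.08 m²·kg/(K·s²):  kg·m²·s⁻²·K⁻¹
  (250 kg) × (26.85 J/(kg·K)):  [kg] · [m²·s⁻²·K⁻¹] = kg·m²·s⁻²·K⁻¹
  (20.9 kg·m²·s⁻²) / (1.4 μK):  [kg·m²·s⁻²] / [K] = kg·m²·s⁻²·K⁻¹
Every term reduces to kg·m²·s⁻²·K⁻¹.

Yes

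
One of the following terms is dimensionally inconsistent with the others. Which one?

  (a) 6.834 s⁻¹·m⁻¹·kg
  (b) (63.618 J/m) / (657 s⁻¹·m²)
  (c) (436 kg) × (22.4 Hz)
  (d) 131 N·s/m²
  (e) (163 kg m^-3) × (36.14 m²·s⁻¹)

Expand each in SI base units:
  (a) kg·m⁻¹·s⁻¹
  (b) [kg·m·s⁻²] / [m²·s⁻¹] = kg·m⁻¹·s⁻¹
  (c) [kg] · [s⁻¹] = kg·s⁻¹
  (d) N·s·m⁻² = kg·m·s⁻²·s·m⁻² = kg·m⁻¹·s⁻¹
  (e) [kg·m⁻³] · [m²·s⁻¹] = kg·m⁻¹·s⁻¹
All reduce to kg·m⁻¹·s⁻¹ except (c), which is kg·s⁻¹.

(c)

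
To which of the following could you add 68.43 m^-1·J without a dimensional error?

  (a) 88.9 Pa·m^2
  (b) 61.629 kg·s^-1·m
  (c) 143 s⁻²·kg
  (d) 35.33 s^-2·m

Reference: J·m⁻¹ = N·m·m⁻¹ = kg·m·s⁻².
Each option:
  (a) Pa·m² = N·m⁻²·m² = kg·m·s⁻²  ← same
  (b) kg·m·s⁻¹
  (c) kg·s⁻²
  (d) m·s⁻²
Only (a) matches kg·m·s⁻².

(a)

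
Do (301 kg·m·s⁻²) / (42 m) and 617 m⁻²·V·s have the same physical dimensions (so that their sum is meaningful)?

No

Dimensions:
  (301 kg·m·s⁻²) / (42 m):  [kg·m·s⁻²] / [m] = kg·s⁻²
  617 m⁻²·V·s:  V·s·m⁻² = J·C⁻¹·s·m⁻² = kg·s⁻²·A⁻¹
kg·s⁻² ≠ kg·s⁻²·A⁻¹, so they cannot be added.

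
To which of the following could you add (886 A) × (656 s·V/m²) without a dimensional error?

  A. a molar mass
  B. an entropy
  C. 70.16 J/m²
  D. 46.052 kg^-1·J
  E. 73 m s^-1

Reference: [A] · [kg·s⁻²·A⁻¹] = kg·s⁻².
Each option:
  A. [molar mass] = kg·mol⁻¹
  B. [entropy] = kg·m²·s⁻²·K⁻¹
  C. J·m⁻² = N·m·m⁻² = kg·s⁻²  ← same
  D. J·kg⁻¹ = N·m·kg⁻¹ = m²·s⁻²
  E. m·s⁻¹
Only C. matches kg·s⁻².

C.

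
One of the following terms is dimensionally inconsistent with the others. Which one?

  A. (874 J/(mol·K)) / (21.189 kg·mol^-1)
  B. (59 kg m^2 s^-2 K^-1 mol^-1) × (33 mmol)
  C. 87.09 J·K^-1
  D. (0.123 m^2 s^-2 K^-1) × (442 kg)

Dimensions:
  A. [kg·m²·s⁻²·K⁻¹·mol⁻¹] / [kg·mol⁻¹] = m²·s⁻²·K⁻¹
  B. [kg·m²·s⁻²·K⁻¹·mol⁻¹] · [mol] = kg·m²·s⁻²·K⁻¹
  C. J·K⁻¹ = N·m·K⁻¹ = kg·m²·s⁻²·K⁻¹
  D. [m²·s⁻²·K⁻¹] · [kg] = kg·m²·s⁻²·K⁻¹
All reduce to kg·m²·s⁻²·K⁻¹ except A., which is m²·s⁻²·K⁻¹.

A.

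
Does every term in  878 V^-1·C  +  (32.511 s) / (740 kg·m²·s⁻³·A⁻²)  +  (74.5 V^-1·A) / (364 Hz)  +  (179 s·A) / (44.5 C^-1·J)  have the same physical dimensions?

Yes

In SI base units:
  878 V^-1·C:  C·V⁻¹ = s·A·(J·C⁻¹)⁻¹ = kg⁻¹·m⁻²·s⁴·A²
  (32.511 s) / (740 kg·m²·s⁻³·A⁻²):  [s] / [kg·m²·s⁻³·A⁻²] = kg⁻¹·m⁻²·s⁴·A²
  (74.5 V^-1·A) / (364 Hz):  [kg⁻¹·m⁻²·s³·A²] / [s⁻¹] = kg⁻¹·m⁻²·s⁴·A²
  (179 s·A) / (44.5 C^-1·J):  [s·A] / [kg·m²·s⁻³·A⁻¹] = kg⁻¹·m⁻²·s⁴·A²
Every term reduces to kg⁻¹·m⁻²·s⁴·A².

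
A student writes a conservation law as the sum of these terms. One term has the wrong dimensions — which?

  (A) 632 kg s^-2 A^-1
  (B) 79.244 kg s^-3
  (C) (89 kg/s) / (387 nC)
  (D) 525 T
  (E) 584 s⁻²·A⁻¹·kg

(B)

In SI base units:
  (A) kg·s⁻²·A⁻¹
  (B) kg·s⁻³
  (C) [kg·s⁻¹] / [s·A] = kg·s⁻²·A⁻¹
  (D) T = Wb·m⁻² = kg·s⁻²·A⁻¹
  (E) kg·s⁻²·A⁻¹
All reduce to kg·s⁻²·A⁻¹ except (B), which is kg·s⁻³.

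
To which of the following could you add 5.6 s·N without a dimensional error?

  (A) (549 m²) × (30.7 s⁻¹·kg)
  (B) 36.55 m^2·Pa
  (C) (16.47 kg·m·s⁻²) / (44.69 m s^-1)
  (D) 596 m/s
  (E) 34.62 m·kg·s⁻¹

(E)

Reference: N·s = kg·m·s⁻²·s = kg·m·s⁻¹.
Each option:
  (A) [m²] · [kg·s⁻¹] = kg·m²·s⁻¹
  (B) Pa·m² = N·m⁻²·m² = kg·m·s⁻²
  (C) [kg·m·s⁻²] / [m·s⁻¹] = kg·s⁻¹
  (D) m·s⁻¹
  (E) kg·m·s⁻¹  ← same
Only (E) matches kg·m·s⁻¹.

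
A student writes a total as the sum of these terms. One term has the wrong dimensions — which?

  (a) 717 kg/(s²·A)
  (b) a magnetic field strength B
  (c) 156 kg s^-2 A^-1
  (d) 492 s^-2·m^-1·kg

Work out the base dimensions of each:
  (a) kg·s⁻²·A⁻¹
  (b) [magnetic field strength B] = kg·s⁻²·A⁻¹
  (c) kg·s⁻²·A⁻¹
  (d) kg·m⁻¹·s⁻²
All reduce to kg·s⁻²·A⁻¹ except (d), which is kg·m⁻¹·s⁻².

(d)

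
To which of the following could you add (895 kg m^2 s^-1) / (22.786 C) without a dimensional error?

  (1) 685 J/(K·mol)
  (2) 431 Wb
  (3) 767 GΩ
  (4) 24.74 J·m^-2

Reference: [kg·m²·s⁻¹] / [s·A] = kg·m²·s⁻²·A⁻¹.
Each option:
  (1) J·mol⁻¹·K⁻¹ = N·m·mol⁻¹·K⁻¹ = kg·m²·s⁻²·K⁻¹·mol⁻¹
  (2) Wb = V·s = kg·m²·s⁻²·A⁻¹  ← same
  (3) Ω = V·A⁻¹ = kg·m²·s⁻³·A⁻²
  (4) J·m⁻² = N·m·m⁻² = kg·s⁻²
Only (2) matches kg·m²·s⁻²·A⁻¹.

(2)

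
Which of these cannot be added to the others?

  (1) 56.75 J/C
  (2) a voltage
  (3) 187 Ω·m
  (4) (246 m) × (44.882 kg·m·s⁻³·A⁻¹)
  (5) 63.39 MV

(3)

Dimensions:
  (1) J·C⁻¹ = N·m·(s·A)⁻¹ = kg·m²·s⁻³·A⁻¹
  (2) [voltage] = kg·m²·s⁻³·A⁻¹
  (3) Ω·m = V·A⁻¹·m = kg·m³·s⁻³·A⁻²
  (4) [m] · [kg·m·s⁻³·A⁻¹] = kg·m²·s⁻³·A⁻¹
  (5) V = J·C⁻¹ = kg·m²·s⁻³·A⁻¹
All reduce to kg·m²·s⁻³·A⁻¹ except (3), which is kg·m³·s⁻³·A⁻².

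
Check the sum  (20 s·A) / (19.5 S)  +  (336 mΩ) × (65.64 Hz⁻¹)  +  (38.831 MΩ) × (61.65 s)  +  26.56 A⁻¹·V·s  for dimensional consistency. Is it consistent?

In SI base units:
  (20 s·A) / (19.5 S):  [s·A] / [kg⁻¹·m⁻²·s³·A²] = kg·m²·s⁻²·A⁻¹
  (336 mΩ) × (65.64 Hz⁻¹):  [kg·m²·s⁻³·A⁻²] · [s] = kg·m²·s⁻²·A⁻²
  (38.831 MΩ) × (61.65 s):  [kg·m²·s⁻³·A⁻²] · [s] = kg·m²·s⁻²·A⁻²
  26.56 A⁻¹·V·s:  V·s·A⁻¹ = J·C⁻¹·s·A⁻¹ = kg·m²·s⁻²·A⁻²
The terms do not share a single dimension (kg·m²·s⁻²·A⁻² vs kg·m²·s⁻²·A⁻¹).

No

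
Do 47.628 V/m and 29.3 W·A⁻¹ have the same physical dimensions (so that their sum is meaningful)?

In SI base units:
  47.628 V/m:  V·m⁻¹ = J·C⁻¹·m⁻¹ = kg·m·s⁻³·A⁻¹
  29.3 W·A⁻¹:  W·A⁻¹ = J·s⁻¹·A⁻¹ = kg·m²·s⁻³·A⁻¹
kg·m·s⁻³·A⁻¹ ≠ kg·m²·s⁻³·A⁻¹, so they cannot be added.

No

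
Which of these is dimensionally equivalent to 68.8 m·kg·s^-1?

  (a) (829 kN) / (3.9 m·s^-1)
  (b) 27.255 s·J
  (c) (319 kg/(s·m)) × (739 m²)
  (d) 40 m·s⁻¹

Reference: kg·m·s⁻¹.
Each option:
  (a) [kg·m·s⁻²] / [m·s⁻¹] = kg·s⁻¹
  (b) J·s = N·m·s = kg·m²·s⁻¹
  (c) [kg·m⁻¹·s⁻¹] · [m²] = kg·m·s⁻¹  ← same
  (d) m·s⁻¹
Only (c) matches kg·m·s⁻¹.

(c)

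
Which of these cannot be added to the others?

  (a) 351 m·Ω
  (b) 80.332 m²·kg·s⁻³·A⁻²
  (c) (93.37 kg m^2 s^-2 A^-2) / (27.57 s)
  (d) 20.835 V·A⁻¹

Expand each in SI base units:
  (a) Ω·m = V·A⁻¹·m = kg·m³·s⁻³·A⁻²
  (b) kg·m²·s⁻³·A⁻²
  (c) [kg·m²·s⁻²·A⁻²] / [s] = kg·m²·s⁻³·A⁻²
  (d) V·A⁻¹ = J·C⁻¹·A⁻¹ = kg·m²·s⁻³·A⁻²
All reduce to kg·m²·s⁻³·A⁻² except (a), which is kg·m³·s⁻³·A⁻².

(a)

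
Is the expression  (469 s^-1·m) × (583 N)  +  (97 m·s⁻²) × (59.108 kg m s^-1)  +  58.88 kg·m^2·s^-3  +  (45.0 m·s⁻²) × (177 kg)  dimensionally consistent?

Work out the base dimensions of each:
  (469 s^-1·m) × (583 N):  [m·s⁻¹] · [kg·m·s⁻²] = kg·m²·s⁻³
  (97 m·s⁻²) × (59.108 kg m s^-1):  [m·s⁻²] · [kg·m·s⁻¹] = kg·m²·s⁻³
  58.88 kg·m^2·s^-3:  kg·m²·s⁻³
  (45.0 m·s⁻²) × (177 kg):  [m·s⁻²] · [kg] = kg·m·s⁻²
The terms do not share a single dimension (kg·m²·s⁻³ vs kg·m·s⁻²).

No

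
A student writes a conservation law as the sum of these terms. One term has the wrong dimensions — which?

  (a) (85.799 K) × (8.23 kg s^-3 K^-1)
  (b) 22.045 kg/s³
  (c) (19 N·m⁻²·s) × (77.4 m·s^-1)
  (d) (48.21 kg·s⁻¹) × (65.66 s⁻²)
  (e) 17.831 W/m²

In SI base units:
  (a) [K] · [kg·s⁻³·K⁻¹] = kg·s⁻³
  (b) kg·s⁻³
  (c) [kg·m⁻¹·s⁻¹] · [m·s⁻¹] = kg·s⁻²
  (d) [kg·s⁻¹] · [s⁻²] = kg·s⁻³
  (e) W·m⁻² = J·s⁻¹·m⁻² = kg·s⁻³
All reduce to kg·s⁻³ except (c), which is kg·s⁻².

(c)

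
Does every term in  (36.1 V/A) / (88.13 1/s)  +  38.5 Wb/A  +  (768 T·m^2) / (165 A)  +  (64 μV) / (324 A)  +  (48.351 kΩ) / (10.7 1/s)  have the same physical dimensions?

Reduce each to base SI dimensions:
  (36.1 V/A) / (88.13 1/s):  [kg·m²·s⁻³·A⁻²] / [s⁻¹] = kg·m²·s⁻²·A⁻²
  38.5 Wb/A:  Wb·A⁻¹ = V·s·A⁻¹ = kg·m²·s⁻²·A⁻²
  (768 T·m^2) / (165 A):  [kg·m²·s⁻²·A⁻¹] / [A] = kg·m²·s⁻²·A⁻²
  (64 μV) / (324 A):  [kg·m²·s⁻³·A⁻¹] / [A] = kg·m²·s⁻³·A⁻²
  (48.351 kΩ) / (10.7 1/s):  [kg·m²·s⁻³·A⁻²] / [s⁻¹] = kg·m²·s⁻²·A⁻²
The terms do not share a single dimension (kg·m²·s⁻²·A⁻² vs kg·m²·s⁻³·A⁻²).

No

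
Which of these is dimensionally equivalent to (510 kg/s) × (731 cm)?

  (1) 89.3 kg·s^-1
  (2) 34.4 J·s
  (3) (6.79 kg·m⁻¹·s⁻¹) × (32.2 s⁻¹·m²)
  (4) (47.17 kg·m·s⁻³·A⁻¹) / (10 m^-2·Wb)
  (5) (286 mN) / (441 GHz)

(5)

Reference: [kg·s⁻¹] · [m] = kg·m·s⁻¹.
Each option:
  (1) kg·s⁻¹
  (2) J·s = N·m·s = kg·m²·s⁻¹
  (3) [kg·m⁻¹·s⁻¹] · [m²·s⁻¹] = kg·m·s⁻²
  (4) [kg·m·s⁻³·A⁻¹] / [kg·s⁻²·A⁻¹] = m·s⁻¹
  (5) [kg·m·s⁻²] / [s⁻¹] = kg·m·s⁻¹  ← same
Only (5) matches kg·m·s⁻¹.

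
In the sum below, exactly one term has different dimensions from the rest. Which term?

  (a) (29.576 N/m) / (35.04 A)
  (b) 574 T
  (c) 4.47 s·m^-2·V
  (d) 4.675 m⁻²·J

Reduce each to base SI dimensions:
  (a) [kg·s⁻²] / [A] = kg·s⁻²·A⁻¹
  (b) T = Wb·m⁻² = kg·s⁻²·A⁻¹
  (c) V·s·m⁻² = J·C⁻¹·s·m⁻² = kg·s⁻²·A⁻¹
  (d) J·m⁻² = N·m·m⁻² = kg·s⁻²
All reduce to kg·s⁻²·A⁻¹ except (d), which is kg·s⁻².

(d)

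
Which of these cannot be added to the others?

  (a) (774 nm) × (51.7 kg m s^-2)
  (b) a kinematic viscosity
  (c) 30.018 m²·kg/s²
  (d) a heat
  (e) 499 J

(b)

Dimensions:
  (a) [m] · [kg·m·s⁻²] = kg·m²·s⁻²
  (b) [kinematic viscosity] = m²·s⁻¹
  (c) kg·m²·s⁻²
  (d) [heat] = kg·m²·s⁻²
  (e) J = N·m = kg·m²·s⁻²
All reduce to kg·m²·s⁻² except (b), which is m²·s⁻¹.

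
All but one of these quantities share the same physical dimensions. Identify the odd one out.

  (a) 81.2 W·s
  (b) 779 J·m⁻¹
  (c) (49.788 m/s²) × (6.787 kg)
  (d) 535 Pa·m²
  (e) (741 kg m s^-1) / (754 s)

Reduce each to base SI dimensions:
  (a) W·s = J·s⁻¹·s = kg·m²·s⁻²
  (b) J·m⁻¹ = N·m·m⁻¹ = kg·m·s⁻²
  (c) [m·s⁻²] · [kg] = kg·m·s⁻²
  (d) Pa·m² = N·m⁻²·m² = kg·m·s⁻²
  (e) [kg·m·s⁻¹] / [s] = kg·m·s⁻²
All reduce to kg·m·s⁻² except (a), which is kg·m²·s⁻².

(a)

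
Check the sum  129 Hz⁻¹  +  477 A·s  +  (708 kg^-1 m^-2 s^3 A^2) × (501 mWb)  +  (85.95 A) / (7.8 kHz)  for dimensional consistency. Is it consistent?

Reduce each to base SI dimensions:
  129 Hz⁻¹:  Hz⁻¹ = (s⁻¹)⁻¹ = s
  477 A·s:  A·s = s·A
  (708 kg^-1 m^-2 s^3 A^2) × (501 mWb):  [kg⁻¹·m⁻²·s³·A²] · [kg·m²·s⁻²·A⁻¹] = s·A
  (85.95 A) / (7.8 kHz):  [A] / [s⁻¹] = s·A
The terms do not share a single dimension (s vs s·A).

No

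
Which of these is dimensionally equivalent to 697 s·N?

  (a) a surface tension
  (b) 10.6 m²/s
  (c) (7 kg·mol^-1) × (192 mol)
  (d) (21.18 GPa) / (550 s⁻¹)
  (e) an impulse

(e)

Reference: N·s = kg·m·s⁻²·s = kg·m·s⁻¹.
Each option:
  (a) [surface tension] = kg·s⁻²
  (b) m²·s⁻¹
  (c) [kg·mol⁻¹] · [mol] = kg
  (d) [kg·m⁻¹·s⁻²] / [s⁻¹] = kg·m⁻¹·s⁻¹
  (e) [impulse] = kg·m·s⁻¹  ← same
Only (e) matches kg·m·s⁻¹.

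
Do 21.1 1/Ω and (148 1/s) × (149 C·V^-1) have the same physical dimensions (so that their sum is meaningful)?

In SI base units:
  21.1 1/Ω:  Ω⁻¹ = (V·A⁻¹)⁻¹ = kg⁻¹·m⁻²·s³·A²
  (148 1/s) × (149 C·V^-1):  [s⁻¹] · [kg⁻¹·m⁻²·s⁴·A²] = kg⁻¹·m⁻²·s³·A²
Both are kg⁻¹·m⁻²·s³·A², so they have the same dimensions and can be added.

Yes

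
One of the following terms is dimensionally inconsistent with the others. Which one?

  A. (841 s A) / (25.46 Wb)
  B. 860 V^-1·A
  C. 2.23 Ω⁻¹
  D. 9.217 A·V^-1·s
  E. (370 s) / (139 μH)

D.

Expand each in SI base units:
  A. [s·A] / [kg·m²·s⁻²·A⁻¹] = kg⁻¹·m⁻²·s³·A²
  B. A·V⁻¹ = A·(J·C⁻¹)⁻¹ = kg⁻¹·m⁻²·s³·A²
  C. Ω⁻¹ = (V·A⁻¹)⁻¹ = kg⁻¹·m⁻²·s³·A²
  D. A·s·V⁻¹ = A·s·(J·C⁻¹)⁻¹ = kg⁻¹·m⁻²·s⁴·A²
  E. [s] / [kg·m²·s⁻²·A⁻²] = kg⁻¹·m⁻²·s³·A²
All reduce to kg⁻¹·m⁻²·s³·A² except D., which is kg⁻¹·m⁻²·s⁴·A².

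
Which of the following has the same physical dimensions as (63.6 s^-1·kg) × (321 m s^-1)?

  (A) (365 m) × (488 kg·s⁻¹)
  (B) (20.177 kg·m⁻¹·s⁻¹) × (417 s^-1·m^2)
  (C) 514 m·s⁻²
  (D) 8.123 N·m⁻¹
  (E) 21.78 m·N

Reference: [kg·s⁻¹] · [m·s⁻¹] = kg·m·s⁻².
Each option:
  (A) [m] · [kg·s⁻¹] = kg·m·s⁻¹
  (B) [kg·m⁻¹·s⁻¹] · [m²·s⁻¹] = kg·m·s⁻²  ← same
  (C) m·s⁻²
  (D) N·m⁻¹ = kg·m·s⁻²·m⁻¹ = kg·s⁻²
  (E) N·m = kg·m·s⁻²·m = kg·m²·s⁻²
Only (B) matches kg·m·s⁻².

(B)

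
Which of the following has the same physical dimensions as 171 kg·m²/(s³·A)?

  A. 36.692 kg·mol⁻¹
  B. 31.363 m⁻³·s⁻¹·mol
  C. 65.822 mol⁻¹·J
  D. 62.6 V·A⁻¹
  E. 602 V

Reference: kg·m²·s⁻³·A⁻¹.
Each option:
  A. kg·mol⁻¹
  B. m⁻³·s⁻¹·mol
  C. J·mol⁻¹ = N·m·mol⁻¹ = kg·m²·s⁻²·mol⁻¹
  D. V·A⁻¹ = J·C⁻¹·A⁻¹ = kg·m²·s⁻³·A⁻²
  E. V = J·C⁻¹ = kg·m²·s⁻³·A⁻¹  ← same
Only E. matches kg·m²·s⁻³·A⁻¹.

E.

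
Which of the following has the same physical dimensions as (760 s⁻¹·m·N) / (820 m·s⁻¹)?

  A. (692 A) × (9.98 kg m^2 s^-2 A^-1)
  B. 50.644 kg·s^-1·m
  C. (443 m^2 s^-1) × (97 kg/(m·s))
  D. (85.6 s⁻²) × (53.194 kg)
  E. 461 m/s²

C.

Reference: [kg·m²·s⁻³] / [m·s⁻¹] = kg·m·s⁻².
Each option:
  A. [A] · [kg·m²·s⁻²·A⁻¹] = kg·m²·s⁻²
  B. kg·m·s⁻¹
  C. [m²·s⁻¹] · [kg·m⁻¹·s⁻¹] = kg·m·s⁻²  ← same
  D. [s⁻²] · [kg] = kg·s⁻²
  E. m·s⁻²
Only C. matches kg·m·s⁻².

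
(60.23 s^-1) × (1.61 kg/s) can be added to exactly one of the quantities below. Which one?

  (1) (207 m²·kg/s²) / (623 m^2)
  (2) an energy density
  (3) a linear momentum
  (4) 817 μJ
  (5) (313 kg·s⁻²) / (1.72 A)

(1)

Reference: [s⁻¹] · [kg·s⁻¹] = kg·s⁻².
Each option:
  (1) [kg·m²·s⁻²] / [m²] = kg·s⁻²  ← same
  (2) [energy density] = kg·m⁻¹·s⁻²
  (3) [linear momentum] = kg·m·s⁻¹
  (4) J = N·m = kg·m²·s⁻²
  (5) [kg·s⁻²] / [A] = kg·s⁻²·A⁻¹
Only (1) matches kg·s⁻².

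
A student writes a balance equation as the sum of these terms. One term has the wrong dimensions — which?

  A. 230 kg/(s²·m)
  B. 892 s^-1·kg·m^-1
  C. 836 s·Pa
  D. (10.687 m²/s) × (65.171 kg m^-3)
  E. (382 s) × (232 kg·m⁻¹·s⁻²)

A.

Work out the base dimensions of each:
  A. kg·m⁻¹·s⁻²
  B. kg·m⁻¹·s⁻¹
  C. Pa·s = N·m⁻²·s = kg·m⁻¹·s⁻¹
  D. [m²·s⁻¹] · [kg·m⁻³] = kg·m⁻¹·s⁻¹
  E. [s] · [kg·m⁻¹·s⁻²] = kg·m⁻¹·s⁻¹
All reduce to kg·m⁻¹·s⁻¹ except A., which is kg·m⁻¹·s⁻².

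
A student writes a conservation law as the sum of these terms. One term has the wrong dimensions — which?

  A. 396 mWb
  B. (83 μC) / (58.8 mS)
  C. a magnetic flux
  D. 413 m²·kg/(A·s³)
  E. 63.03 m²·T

D.

Work out the base dimensions of each:
  A. Wb = V·s = kg·m²·s⁻²·A⁻¹
  B. [s·A] / [kg⁻¹·m⁻²·s³·A²] = kg·m²·s⁻²·A⁻¹
  C. [magnetic flux] = kg·m²·s⁻²·A⁻¹
  D. kg·m²·s⁻³·A⁻¹
  E. T·m² = Wb·m⁻²·m² = kg·m²·s⁻²·A⁻¹
All reduce to kg·m²·s⁻²·A⁻¹ except D., which is kg·m²·s⁻³·A⁻¹.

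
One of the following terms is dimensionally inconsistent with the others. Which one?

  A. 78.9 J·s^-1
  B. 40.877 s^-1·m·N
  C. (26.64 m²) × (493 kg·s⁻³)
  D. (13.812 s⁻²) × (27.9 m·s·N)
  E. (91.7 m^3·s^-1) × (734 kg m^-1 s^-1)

Dimensions:
  A. J·s⁻¹ = N·m·s⁻¹ = kg·m²·s⁻³
  B. N·m·s⁻¹ = kg·m·s⁻²·m·s⁻¹ = kg·m²·s⁻³
  C. [m²] · [kg·s⁻³] = kg·m²·s⁻³
  D. [s⁻²] · [kg·m²·s⁻¹] = kg·m²·s⁻³
  E. [m³·s⁻¹] · [kg·m⁻¹·s⁻¹] = kg·m²·s⁻²
All reduce to kg·m²·s⁻³ except E., which is kg·m²·s⁻².

E.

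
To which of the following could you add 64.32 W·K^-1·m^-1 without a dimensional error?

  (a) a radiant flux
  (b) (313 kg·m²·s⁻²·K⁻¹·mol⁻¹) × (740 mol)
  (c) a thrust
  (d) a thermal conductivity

(d)

Reference: W·m⁻¹·K⁻¹ = J·s⁻¹·m⁻¹·K⁻¹ = kg·m·s⁻³·K⁻¹.
Each option:
  (a) [radiant flux] = kg·m²·s⁻³
  (b) [kg·m²·s⁻²·K⁻¹·mol⁻¹] · [mol] = kg·m²·s⁻²·K⁻¹
  (c) [thrust] = kg·m·s⁻²
  (d) [thermal conductivity] = kg·m·s⁻³·K⁻¹  ← same
Only (d) matches kg·m·s⁻³·K⁻¹.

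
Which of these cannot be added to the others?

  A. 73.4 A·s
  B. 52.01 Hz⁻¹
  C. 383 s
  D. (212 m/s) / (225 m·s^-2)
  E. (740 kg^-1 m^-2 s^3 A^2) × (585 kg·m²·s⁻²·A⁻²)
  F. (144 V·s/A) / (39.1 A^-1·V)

A.

Work out the base dimensions of each:
  A. A·s = s·A
  B. Hz⁻¹ = (s⁻¹)⁻¹ = s
  C. s
  D. [m·s⁻¹] / [m·s⁻²] = s
  E. [kg⁻¹·m⁻²·s³·A²] · [kg·m²·s⁻²·A⁻²] = s
  F. [kg·m²·s⁻²·A⁻²] / [kg·m²·s⁻³·A⁻²] = s
All reduce to s except A., which is s·A.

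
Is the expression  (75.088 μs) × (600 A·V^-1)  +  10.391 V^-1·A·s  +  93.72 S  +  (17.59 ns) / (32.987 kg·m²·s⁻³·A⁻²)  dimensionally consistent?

Dimensions:
  (75.088 μs) × (600 A·V^-1):  [s] · [kg⁻¹·m⁻²·s³·A²] = kg⁻¹·m⁻²·s⁴·A²
  10.391 V^-1·A·s:  A·s·V⁻¹ = A·s·(J·C⁻¹)⁻¹ = kg⁻¹·m⁻²·s⁴·A²
  93.72 S:  S = Ω⁻¹ = kg⁻¹·m⁻²·s³·A²
  (17.59 ns) / (32.987 kg·m²·s⁻³·A⁻²):  [s] / [kg·m²·s⁻³·A⁻²] = kg⁻¹·m⁻²·s⁴·A²
The terms do not share a single dimension (kg⁻¹·m⁻²·s³·A² vs kg⁻¹·m⁻²·s⁴·A²).

No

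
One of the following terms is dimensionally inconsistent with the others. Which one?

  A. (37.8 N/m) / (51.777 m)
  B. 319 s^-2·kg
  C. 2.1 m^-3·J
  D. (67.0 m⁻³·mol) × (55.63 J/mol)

Dimensions:
  A. [kg·s⁻²] / [m] = kg·m⁻¹·s⁻²
  B. kg·s⁻²
  C. J·m⁻³ = N·m·m⁻³ = kg·m⁻¹·s⁻²
  D. [m⁻³·mol] · [kg·m²·s⁻²·mol⁻¹] = kg·m⁻¹·s⁻²
All reduce to kg·m⁻¹·s⁻² except B., which is kg·s⁻².

B.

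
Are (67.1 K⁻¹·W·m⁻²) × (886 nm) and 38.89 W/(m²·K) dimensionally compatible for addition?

Expand each in SI base units:
  (67.1 K⁻¹·W·m⁻²) × (886 nm):  [kg·s⁻³·K⁻¹] · [m] = kg·m·s⁻³·K⁻¹
  38.89 W/(m²·K):  W·m⁻²·K⁻¹ = J·s⁻¹·m⁻²·K⁻¹ = kg·s⁻³·K⁻¹
kg·m·s⁻³·K⁻¹ ≠ kg·s⁻³·K⁻¹, so they cannot be added.

No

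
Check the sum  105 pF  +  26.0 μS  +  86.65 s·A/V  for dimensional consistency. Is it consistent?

Work out the base dimensions of each:
  105 pF:  F = C·V⁻¹ = kg⁻¹·m⁻²·s⁴·A²
  26.0 μS:  S = Ω⁻¹ = kg⁻¹·m⁻²·s³·A²
  86.65 s·A/V:  A·s·V⁻¹ = A·s·(J·C⁻¹)⁻¹ = kg⁻¹·m⁻²·s⁴·A²
The terms do not share a single dimension (kg⁻¹·m⁻²·s³·A² vs kg⁻¹·m⁻²·s⁴·A²).

No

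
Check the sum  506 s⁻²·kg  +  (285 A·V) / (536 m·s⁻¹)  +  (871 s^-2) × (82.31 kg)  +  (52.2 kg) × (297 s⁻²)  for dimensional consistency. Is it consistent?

Work out the base dimensions of each:
  506 s⁻²·kg:  kg·s⁻²
  (285 A·V) / (536 m·s⁻¹):  [kg·m²·s⁻³] / [m·s⁻¹] = kg·m·s⁻²
  (871 s^-2) × (82.31 kg):  [s⁻²] · [kg] = kg·s⁻²
  (52.2 kg) × (297 s⁻²):  [kg] · [s⁻²] = kg·s⁻²
The terms do not share a single dimension (kg·m·s⁻² vs kg·s⁻²).

No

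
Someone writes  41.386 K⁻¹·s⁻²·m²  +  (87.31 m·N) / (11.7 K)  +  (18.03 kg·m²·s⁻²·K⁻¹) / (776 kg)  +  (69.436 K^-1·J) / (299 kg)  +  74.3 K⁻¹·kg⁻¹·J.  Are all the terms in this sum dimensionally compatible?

No

Dimensions:
  41.386 K⁻¹·s⁻²·m²:  m²·s⁻²·K⁻¹
  (87.31 m·N) / (11.7 K):  [kg·m²·s⁻²] / [K] = kg·m²·s⁻²·K⁻¹
  (18.03 kg·m²·s⁻²·K⁻¹) / (776 kg):  [kg·m²·s⁻²·K⁻¹] / [kg] = m²·s⁻²·K⁻¹
  (69.436 K^-1·J) / (299 kg):  [kg·m²·s⁻²·K⁻¹] / [kg] = m²·s⁻²·K⁻¹
  74.3 K⁻¹·kg⁻¹·J:  J·kg⁻¹·K⁻¹ = N·m·kg⁻¹·K⁻¹ = m²·s⁻²·K⁻¹
The terms do not share a single dimension (kg·m²·s⁻²·K⁻¹ vs m²·s⁻²·K⁻¹).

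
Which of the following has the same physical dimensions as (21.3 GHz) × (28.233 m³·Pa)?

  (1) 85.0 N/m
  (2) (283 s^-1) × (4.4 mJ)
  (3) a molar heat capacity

Reference: [s⁻¹] · [kg·m²·s⁻²] = kg·m²·s⁻³.
Each option:
  (1) N·m⁻¹ = kg·m·s⁻²·m⁻¹ = kg·s⁻²
  (2) [s⁻¹] · [kg·m²·s⁻²] = kg·m²·s⁻³  ← same
  (3) [molar heat capacity] = kg·m²·s⁻²·K⁻¹·mol⁻¹
Only (2) matches kg·m²·s⁻³.

(2)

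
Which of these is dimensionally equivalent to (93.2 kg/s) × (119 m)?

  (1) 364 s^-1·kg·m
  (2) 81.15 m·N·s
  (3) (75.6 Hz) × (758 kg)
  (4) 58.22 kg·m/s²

Reference: [kg·s⁻¹] · [m] = kg·m·s⁻¹.
Each option:
  (1) kg·m·s⁻¹  ← same
  (2) N·m·s = kg·m·s⁻²·m·s = kg·m²·s⁻¹
  (3) [s⁻¹] · [kg] = kg·s⁻¹
  (4) kg·m·s⁻²
Only (1) matches kg·m·s⁻¹.

(1)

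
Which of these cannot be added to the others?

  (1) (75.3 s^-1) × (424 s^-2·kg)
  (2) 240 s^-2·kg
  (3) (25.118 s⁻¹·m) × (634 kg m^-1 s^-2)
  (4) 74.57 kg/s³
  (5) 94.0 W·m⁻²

In SI base units:
  (1) [s⁻¹] · [kg·s⁻²] = kg·s⁻³
  (2) kg·s⁻²
  (3) [m·s⁻¹] · [kg·m⁻¹·s⁻²] = kg·s⁻³
  (4) kg·s⁻³
  (5) W·m⁻² = J·s⁻¹·m⁻² = kg·s⁻³
All reduce to kg·s⁻³ except (2), which is kg·s⁻².

(2)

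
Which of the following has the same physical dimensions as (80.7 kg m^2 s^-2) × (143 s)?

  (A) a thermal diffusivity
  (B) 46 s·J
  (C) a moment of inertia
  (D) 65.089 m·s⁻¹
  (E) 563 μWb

Reference: [kg·m²·s⁻²] · [s] = kg·m²·s⁻¹.
Each option:
  (A) [thermal diffusivity] = m²·s⁻¹
  (B) J·s = N·m·s = kg·m²·s⁻¹  ← same
  (C) [moment of inertia] = kg·m²
  (D) m·s⁻¹
  (E) Wb = V·s = kg·m²·s⁻²·A⁻¹
Only (B) matches kg·m²·s⁻¹.

(B)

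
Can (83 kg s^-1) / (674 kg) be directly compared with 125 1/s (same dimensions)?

Yes

Dimensions:
  (83 kg s^-1) / (674 kg):  [kg·s⁻¹] / [kg] = s⁻¹
  125 1/s:  s⁻¹
Both are s⁻¹, so they have the same dimensions and can be added.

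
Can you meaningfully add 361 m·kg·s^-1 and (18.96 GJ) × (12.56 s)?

Reduce each to base SI dimensions:
  361 m·kg·s^-1:  kg·m·s⁻¹
  (18.96 GJ) × (12.56 s):  [kg·m²·s⁻²] · [s] = kg·m²·s⁻¹
kg·m·s⁻¹ ≠ kg·m²·s⁻¹, so they cannot be added.

No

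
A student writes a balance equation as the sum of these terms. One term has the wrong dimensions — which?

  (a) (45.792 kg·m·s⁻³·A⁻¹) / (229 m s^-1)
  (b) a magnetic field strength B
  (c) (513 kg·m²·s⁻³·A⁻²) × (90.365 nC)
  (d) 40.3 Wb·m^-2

(c)

Work out the base dimensions of each:
  (a) [kg·m·s⁻³·A⁻¹] / [m·s⁻¹] = kg·s⁻²·A⁻¹
  (b) [magnetic field strength B] = kg·s⁻²·A⁻¹
  (c) [kg·m²·s⁻³·A⁻²] · [s·A] = kg·m²·s⁻²·A⁻¹
  (d) Wb·m⁻² = V·s·m⁻² = kg·s⁻²·A⁻¹
All reduce to kg·s⁻²·A⁻¹ except (c), which is kg·m²·s⁻²·A⁻¹.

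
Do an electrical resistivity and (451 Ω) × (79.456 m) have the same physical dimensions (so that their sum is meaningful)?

Yes

In SI base units:
  an electrical resistivity:  [electrical resistivity] = kg·m³·s⁻³·A⁻²
  (451 Ω) × (79.456 m):  [kg·m²·s⁻³·A⁻²] · [m] = kg·m³·s⁻³·A⁻²
Both are kg·m³·s⁻³·A⁻², so they have the same dimensions and can be added.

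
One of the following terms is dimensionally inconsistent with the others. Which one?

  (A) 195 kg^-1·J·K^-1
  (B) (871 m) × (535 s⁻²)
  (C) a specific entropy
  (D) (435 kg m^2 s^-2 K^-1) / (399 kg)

(B)

In SI base units:
  (A) J·kg⁻¹·K⁻¹ = N·m·kg⁻¹·K⁻¹ = m²·s⁻²·K⁻¹
  (B) [m] · [s⁻²] = m·s⁻²
  (C) [specific entropy] = m²·s⁻²·K⁻¹
  (D) [kg·m²·s⁻²·K⁻¹] / [kg] = m²·s⁻²·K⁻¹
All reduce to m²·s⁻²·K⁻¹ except (B), which is m·s⁻².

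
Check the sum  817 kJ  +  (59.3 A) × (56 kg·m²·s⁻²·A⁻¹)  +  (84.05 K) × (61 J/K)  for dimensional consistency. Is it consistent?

Work out the base dimensions of each:
  817 kJ:  J = N·m = kg·m²·s⁻²
  (59.3 A) × (56 kg·m²·s⁻²·A⁻¹):  [A] · [kg·m²·s⁻²·A⁻¹] = kg·m²·s⁻²
  (84.05 K) × (61 J/K):  [K] · [kg·m²·s⁻²·K⁻¹] = kg·m²·s⁻²
Every term reduces to kg·m²·s⁻².

Yes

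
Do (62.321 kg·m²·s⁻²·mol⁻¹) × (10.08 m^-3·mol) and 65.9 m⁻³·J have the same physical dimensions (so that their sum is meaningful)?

Yes

In SI base units:
  (62.321 kg·m²·s⁻²·mol⁻¹) × (10.08 m^-3·mol):  [kg·m²·s⁻²·mol⁻¹] · [m⁻³·mol] = kg·m⁻¹·s⁻²
  65.9 m⁻³·J:  J·m⁻³ = N·m·m⁻³ = kg·m⁻¹·s⁻²
Both are kg·m⁻¹·s⁻², so they have the same dimensions and can be added.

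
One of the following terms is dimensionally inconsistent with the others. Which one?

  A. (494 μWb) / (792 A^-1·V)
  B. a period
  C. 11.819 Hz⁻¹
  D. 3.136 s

A.

In SI base units:
  A. [kg·m²·s⁻²·A⁻¹] / [kg·m²·s⁻³·A⁻²] = s·A
  B. [period] = s
  C. Hz⁻¹ = (s⁻¹)⁻¹ = s
  D. s
All reduce to s except A., which is s·A.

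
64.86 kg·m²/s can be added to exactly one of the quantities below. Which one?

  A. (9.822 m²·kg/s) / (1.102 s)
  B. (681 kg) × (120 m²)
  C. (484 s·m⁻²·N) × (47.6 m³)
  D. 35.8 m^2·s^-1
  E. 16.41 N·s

C.

Reference: kg·m²·s⁻¹.
Each option:
  A. [kg·m²·s⁻¹] / [s] = kg·m²·s⁻²
  B. [kg] · [m²] = kg·m²
  C. [kg·m⁻¹·s⁻¹] · [m³] = kg·m²·s⁻¹  ← same
  D. m²·s⁻¹
  E. N·s = kg·m·s⁻²·s = kg·m·s⁻¹
Only C. matches kg·m²·s⁻¹.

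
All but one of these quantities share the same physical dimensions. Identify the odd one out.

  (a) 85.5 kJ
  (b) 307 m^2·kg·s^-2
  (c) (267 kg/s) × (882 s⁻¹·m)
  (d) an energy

Expand each in SI base units:
  (a) J = N·m = kg·m²·s⁻²
  (b) kg·m²·s⁻²
  (c) [kg·s⁻¹] · [m·s⁻¹] = kg·m·s⁻²
  (d) [energy] = kg·m²·s⁻²
All reduce to kg·m²·s⁻² except (c), which is kg·m·s⁻².

(c)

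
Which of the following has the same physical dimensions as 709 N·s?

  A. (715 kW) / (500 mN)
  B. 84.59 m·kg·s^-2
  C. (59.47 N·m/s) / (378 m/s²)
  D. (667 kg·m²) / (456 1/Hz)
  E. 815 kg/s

C.

Reference: N·s = kg·m·s⁻²·s = kg·m·s⁻¹.
Each option:
  A. [kg·m²·s⁻³] / [kg·m·s⁻²] = m·s⁻¹
  B. kg·m·s⁻²
  C. [kg·m²·s⁻³] / [m·s⁻²] = kg·m·s⁻¹  ← same
  D. [kg·m²] / [s] = kg·m²·s⁻¹
  E. kg·s⁻¹
Only C. matches kg·m·s⁻¹.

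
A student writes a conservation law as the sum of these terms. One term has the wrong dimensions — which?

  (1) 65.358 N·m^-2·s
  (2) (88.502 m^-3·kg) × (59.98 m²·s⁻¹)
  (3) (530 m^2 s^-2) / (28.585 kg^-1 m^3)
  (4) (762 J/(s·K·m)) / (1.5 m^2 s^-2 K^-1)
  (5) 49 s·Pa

(3)

Dimensions:
  (1) N·s·m⁻² = kg·m·s⁻²·s·m⁻² = kg·m⁻¹·s⁻¹
  (2) [kg·m⁻³] · [m²·s⁻¹] = kg·m⁻¹·s⁻¹
  (3) [m²·s⁻²] / [kg⁻¹·m³] = kg·m⁻¹·s⁻²
  (4) [kg·m·s⁻³·K⁻¹] / [m²·s⁻²·K⁻¹] = kg·m⁻¹·s⁻¹
  (5) Pa·s = N·m⁻²·s = kg·m⁻¹·s⁻¹
All reduce to kg·m⁻¹·s⁻¹ except (3), which is kg·m⁻¹·s⁻².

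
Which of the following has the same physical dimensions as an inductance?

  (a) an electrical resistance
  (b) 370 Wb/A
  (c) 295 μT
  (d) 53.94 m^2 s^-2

Reference: [inductance] = kg·m²·s⁻²·A⁻².
Each option:
  (a) [electrical resistance] = kg·m²·s⁻³·A⁻²
  (b) Wb·A⁻¹ = V·s·A⁻¹ = kg·m²·s⁻²·A⁻²  ← same
  (c) T = Wb·m⁻² = kg·s⁻²·A⁻¹
  (d) m²·s⁻²
Only (b) matches kg·m²·s⁻²·A⁻².

(b)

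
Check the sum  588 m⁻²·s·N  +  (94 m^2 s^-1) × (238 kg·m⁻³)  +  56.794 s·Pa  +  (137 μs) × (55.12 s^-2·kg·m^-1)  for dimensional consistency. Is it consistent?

Work out the base dimensions of each:
  588 m⁻²·s·N:  N·s·m⁻² = kg·m·s⁻²·s·m⁻² = kg·m⁻¹·s⁻¹
  (94 m^2 s^-1) × (238 kg·m⁻³):  [m²·s⁻¹] · [kg·m⁻³] = kg·m⁻¹·s⁻¹
  56.794 s·Pa:  Pa·s = N·m⁻²·s = kg·m⁻¹·s⁻¹
  (137 μs) × (55.12 s^-2·kg·m^-1):  [s] · [kg·m⁻¹·s⁻²] = kg·m⁻¹·s⁻¹
Every term reduces to kg·m⁻¹·s⁻¹.

Yes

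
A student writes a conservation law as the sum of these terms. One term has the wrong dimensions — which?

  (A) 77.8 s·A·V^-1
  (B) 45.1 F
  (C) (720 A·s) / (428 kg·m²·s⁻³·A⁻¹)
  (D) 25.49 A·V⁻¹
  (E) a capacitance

(D)

Reduce each to base SI dimensions:
  (A) A·s·V⁻¹ = A·s·(J·C⁻¹)⁻¹ = kg⁻¹·m⁻²·s⁴·A²
  (B) F = C·V⁻¹ = kg⁻¹·m⁻²·s⁴·A²
  (C) [s·A] / [kg·m²·s⁻³·A⁻¹] = kg⁻¹·m⁻²·s⁴·A²
  (D) A·V⁻¹ = A·(J·C⁻¹)⁻¹ = kg⁻¹·m⁻²·s³·A²
  (E) [capacitance] = kg⁻¹·m⁻²·s⁴·A²
All reduce to kg⁻¹·m⁻²·s⁴·A² except (D), which is kg⁻¹·m⁻²·s³·A².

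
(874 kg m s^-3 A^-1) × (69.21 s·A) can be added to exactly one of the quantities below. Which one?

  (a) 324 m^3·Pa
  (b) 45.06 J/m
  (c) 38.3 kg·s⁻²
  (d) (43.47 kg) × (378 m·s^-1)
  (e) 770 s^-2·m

(b)

Reference: [kg·m·s⁻³·A⁻¹] · [s·A] = kg·m·s⁻².
Each option:
  (a) Pa·m³ = N·m⁻²·m³ = kg·m²·s⁻²
  (b) J·m⁻¹ = N·m·m⁻¹ = kg·m·s⁻²  ← same
  (c) kg·s⁻²
  (d) [kg] · [m·s⁻¹] = kg·m·s⁻¹
  (e) m·s⁻²
Only (b) matches kg·m·s⁻².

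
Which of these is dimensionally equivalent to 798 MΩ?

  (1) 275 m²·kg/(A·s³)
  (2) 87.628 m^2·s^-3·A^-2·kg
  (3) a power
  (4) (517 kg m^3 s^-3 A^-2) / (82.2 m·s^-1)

Reference: Ω = V·A⁻¹ = kg·m²·s⁻³·A⁻².
Each option:
  (1) kg·m²·s⁻³·A⁻¹
  (2) kg·m²·s⁻³·A⁻²  ← same
  (3) [power] = kg·m²·s⁻³
  (4) [kg·m³·s⁻³·A⁻²] / [m·s⁻¹] = kg·m²·s⁻²·A⁻²
Only (2) matches kg·m²·s⁻³·A⁻².

(2)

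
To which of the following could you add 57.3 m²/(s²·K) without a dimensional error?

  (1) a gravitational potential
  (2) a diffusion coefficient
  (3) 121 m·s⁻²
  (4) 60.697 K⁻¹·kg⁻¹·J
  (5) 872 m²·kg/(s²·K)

(4)

Reference: m²·s⁻²·K⁻¹.
Each option:
  (1) [gravitational potential] = m²·s⁻²
  (2) [diffusion coefficient] = m²·s⁻¹
  (3) m·s⁻²
  (4) J·kg⁻¹·K⁻¹ = N·m·kg⁻¹·K⁻¹ = m²·s⁻²·K⁻¹  ← same
  (5) kg·m²·s⁻²·K⁻¹
Only (4) matches m²·s⁻²·K⁻¹.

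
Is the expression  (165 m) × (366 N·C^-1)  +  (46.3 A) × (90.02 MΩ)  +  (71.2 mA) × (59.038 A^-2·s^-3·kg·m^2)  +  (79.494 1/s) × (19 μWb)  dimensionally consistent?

Yes

Work out the base dimensions of each:
  (165 m) × (366 N·C^-1):  [m] · [kg·m·s⁻³·A⁻¹] = kg·m²·s⁻³·A⁻¹
  (46.3 A) × (90.02 MΩ):  [A] · [kg·m²·s⁻³·A⁻²] = kg·m²·s⁻³·A⁻¹
  (71.2 mA) × (59.038 A^-2·s^-3·kg·m^2):  [A] · [kg·m²·s⁻³·A⁻²] = kg·m²·s⁻³·A⁻¹
  (79.494 1/s) × (19 μWb):  [s⁻¹] · [kg·m²·s⁻²·A⁻¹] = kg·m²·s⁻³·A⁻¹
Every term reduces to kg·m²·s⁻³·A⁻¹.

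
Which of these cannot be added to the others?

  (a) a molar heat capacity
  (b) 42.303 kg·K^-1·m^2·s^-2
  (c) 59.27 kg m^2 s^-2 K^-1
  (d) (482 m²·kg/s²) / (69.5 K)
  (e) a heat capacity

In SI base units:
  (a) [molar heat capacity] = kg·m²·s⁻²·K⁻¹·mol⁻¹
  (b) kg·m²·s⁻²·K⁻¹
  (c) kg·m²·s⁻²·K⁻¹
  (d) [kg·m²·s⁻²] / [K] = kg·m²·s⁻²·K⁻¹
  (e) [heat capacity] = kg·m²·s⁻²·K⁻¹
All reduce to kg·m²·s⁻²·K⁻¹ except (a), which is kg·m²·s⁻²·K⁻¹·mol⁻¹.

(a)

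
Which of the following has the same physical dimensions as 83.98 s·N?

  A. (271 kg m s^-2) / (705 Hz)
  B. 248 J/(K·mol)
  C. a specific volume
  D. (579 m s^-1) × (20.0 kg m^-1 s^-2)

Reference: N·s = kg·m·s⁻²·s = kg·m·s⁻¹.
Each option:
  A. [kg·m·s⁻²] / [s⁻¹] = kg·m·s⁻¹  ← same
  B. J·mol⁻¹·K⁻¹ = N·m·mol⁻¹·K⁻¹ = kg·m²·s⁻²·K⁻¹·mol⁻¹
  C. [specific volume] = kg⁻¹·m³
  D. [m·s⁻¹] · [kg·m⁻¹·s⁻²] = kg·s⁻³
Only A. matches kg·m·s⁻¹.

A.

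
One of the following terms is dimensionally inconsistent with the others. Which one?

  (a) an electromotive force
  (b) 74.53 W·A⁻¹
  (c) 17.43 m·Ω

(c)

In SI base units:
  (a) [electromotive force] = kg·m²·s⁻³·A⁻¹
  (b) W·A⁻¹ = J·s⁻¹·A⁻¹ = kg·m²·s⁻³·A⁻¹
  (c) Ω·m = V·A⁻¹·m = kg·m³·s⁻³·A⁻²
All reduce to kg·m²·s⁻³·A⁻¹ except (c), which is kg·m³·s⁻³·A⁻².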